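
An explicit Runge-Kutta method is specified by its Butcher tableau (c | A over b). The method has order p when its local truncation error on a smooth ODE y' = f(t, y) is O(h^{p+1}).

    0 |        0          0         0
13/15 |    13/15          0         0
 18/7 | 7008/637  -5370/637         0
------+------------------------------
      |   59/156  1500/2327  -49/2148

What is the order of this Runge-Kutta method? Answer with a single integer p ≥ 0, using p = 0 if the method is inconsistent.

3

b = (59/156, 1500/2327, -49/2148)
c = (0, 13/15, 18/7)
Ac = (0, 0, -358/49)
Σ b_i: 59/156·1 + 1500/2327·1 + (-49/2148)·1 = 1 ✓
b·c: 1500/2327·13/15 + (-49/2148)·18/7 = 1/2 ✓
b·c²: 1500/2327·169/225 + (-49/2148)·324/49 = 1/3 ✓
b·Ac: (-49/2148)·(-358/49) = 1/6 ✓; 3 stages ⇒ order 3.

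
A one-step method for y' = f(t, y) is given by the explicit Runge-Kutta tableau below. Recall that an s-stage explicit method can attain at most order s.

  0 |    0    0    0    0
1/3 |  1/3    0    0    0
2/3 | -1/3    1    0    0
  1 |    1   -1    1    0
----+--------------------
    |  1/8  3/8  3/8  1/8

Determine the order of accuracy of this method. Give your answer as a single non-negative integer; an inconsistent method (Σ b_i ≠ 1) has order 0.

b = (1/8, 3/8, 3/8, 1/8)
c = (0, 1/3, 2/3, 1)
Ac = (0, 0, 1/3, 1/3)
Σ b_i: 1/8·1 + 3/8·1 + 3/8·1 + 1/8·1 = 1 ✓
b·c: 3/8·1/3 + 3/8·2/3 + 1/8·1 = 1/2 ✓
b·c²: 3/8·1/9 + 3/8·4/9 + 1/8·1 = 1/3 ✓
b·Ac: 3/8·1/3 + 1/8·1/3 = 1/6 ✓
b·c³: 3/8·1/27 + 3/8·8/27 + 1/8·1 = 1/4 ✓
b·(c∘Ac): 3/8·2/9 + 1/8·1/3 = 1/8 ✓
b·Ac²: 3/8·1/9 + 1/8·1/3 = 1/12 ✓
b·A²c: 1/8·1/3 = 1/24 ✓; 4 stages ⇒ order 4.

4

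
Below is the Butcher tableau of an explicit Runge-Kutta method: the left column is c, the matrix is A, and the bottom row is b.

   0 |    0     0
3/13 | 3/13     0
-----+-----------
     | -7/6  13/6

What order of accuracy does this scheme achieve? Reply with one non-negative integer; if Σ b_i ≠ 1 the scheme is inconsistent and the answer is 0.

2

b = (-7/6, 13/6)
c = (0, 3/13)
Σ b_i: (-7/6)·1 + 13/6·1 = 1 ✓
b·c: 13/6·3/13 = 1/2 ✓; 2 stages ⇒ order 2.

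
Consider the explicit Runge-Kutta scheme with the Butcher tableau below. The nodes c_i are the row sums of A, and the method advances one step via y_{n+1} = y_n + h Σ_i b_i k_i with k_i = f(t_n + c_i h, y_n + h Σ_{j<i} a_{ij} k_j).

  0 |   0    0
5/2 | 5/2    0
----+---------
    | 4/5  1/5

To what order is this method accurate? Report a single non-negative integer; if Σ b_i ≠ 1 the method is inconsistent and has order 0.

b = (4/5, 1/5)
c = (0, 5/2)
Σ b_i: 4/5·1 + 1/5·1 = 1 ✓
b·c: 1/5·5/2 = 1/2 ✓; 2 stages ⇒ order 2.

2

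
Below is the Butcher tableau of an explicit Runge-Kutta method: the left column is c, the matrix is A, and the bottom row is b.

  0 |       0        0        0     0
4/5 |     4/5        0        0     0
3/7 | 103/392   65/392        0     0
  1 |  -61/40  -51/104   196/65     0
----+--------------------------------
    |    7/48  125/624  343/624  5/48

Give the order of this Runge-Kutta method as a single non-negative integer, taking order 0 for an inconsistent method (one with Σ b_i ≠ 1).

4

b = (7/48, 125/624, 343/624, 5/48)
c = (0, 4/5, 3/7, 1)
Ac = (0, 0, 13/98, 9/10)
Σ b_i: 7/48·1 + 125/624·1 + 343/624·1 + 5/48·1 = 1 ✓
b·c: 125/624·4/5 + 343/624·3/7 + 5/48·1 = 1/2 ✓
b·c²: 125/624·16/25 + 343/624·9/49 + 5/48·1 = 1/3 ✓
b·Ac: 343/624·13/98 + 5/48·9/10 = 1/6 ✓
b·c³: 125/624·64/125 + 343/624·27/343 + 5/48·1 = 1/4 ✓
b·(c∘Ac): 343/624·39/686 + 5/48·9/10 = 1/8 ✓
b·Ac²: 343/624·26/245 + 5/48·6/25 = 1/12 ✓
b·A²c: 5/48·2/5 = 1/24 ✓; 4 stages ⇒ order 4.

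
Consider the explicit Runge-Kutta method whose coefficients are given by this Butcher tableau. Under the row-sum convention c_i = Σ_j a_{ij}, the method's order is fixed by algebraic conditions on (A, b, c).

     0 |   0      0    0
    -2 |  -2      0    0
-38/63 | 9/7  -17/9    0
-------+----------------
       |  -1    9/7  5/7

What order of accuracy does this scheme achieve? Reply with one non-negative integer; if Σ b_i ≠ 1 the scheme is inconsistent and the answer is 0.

b = (-1, 9/7, 5/7)
c = (0, -2, -38/63)
Ac = (0, 0, 34/9)
Σ b_i: (-1)·1 + 9/7·1 + 5/7·1 = 1 ✓
b·c: 9/7·(-2) + 5/7·(-38/63) = -1324/441 ≠ 1/2 ⇒ order 1.

1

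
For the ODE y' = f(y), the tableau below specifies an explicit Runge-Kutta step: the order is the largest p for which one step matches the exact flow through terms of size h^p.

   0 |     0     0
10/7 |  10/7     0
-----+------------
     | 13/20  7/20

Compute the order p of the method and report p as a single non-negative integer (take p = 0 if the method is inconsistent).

b = (13/20, 7/20)
c = (0, 10/7)
Σ b_i: 13/20·1 + 7/20·1 = 1 ✓
b·c: 7/20·10/7 = 1/2 ✓; 2 stages ⇒ order 2.

2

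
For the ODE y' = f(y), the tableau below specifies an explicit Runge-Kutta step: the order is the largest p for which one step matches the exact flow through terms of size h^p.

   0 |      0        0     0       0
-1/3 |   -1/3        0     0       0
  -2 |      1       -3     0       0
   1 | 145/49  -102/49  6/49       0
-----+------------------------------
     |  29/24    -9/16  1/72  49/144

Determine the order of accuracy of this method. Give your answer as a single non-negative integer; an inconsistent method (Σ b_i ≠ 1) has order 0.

b = (29/24, -9/16, 1/72, 49/144)
c = (0, -1/3, -2, 1)
Ac = (0, 0, 1, 22/49)
Σ b_i: 29/24·1 + (-9/16)·1 + 1/72·1 + 49/144·1 = 1 ✓
b·c: (-9/16)·(-1/3) + 1/72·(-2) + 49/144·1 = 1/2 ✓
b·c²: (-9/16)·1/9 + 1/72·4 + 49/144·1 = 1/3 ✓
b·Ac: 1/72·1 + 49/144·22/49 = 1/6 ✓
b·c³: (-9/16)·(-1/27) + 1/72·(-8) + 49/144·1 = 1/4 ✓
b·(c∘Ac): 1/72·(-2) + 49/144·22/49 = 1/8 ✓
b·Ac²: 1/72·(-1/3) + 49/144·38/147 = 1/12 ✓
b·A²c: 49/144·6/49 = 1/24 ✓; 4 stages ⇒ order 4.

4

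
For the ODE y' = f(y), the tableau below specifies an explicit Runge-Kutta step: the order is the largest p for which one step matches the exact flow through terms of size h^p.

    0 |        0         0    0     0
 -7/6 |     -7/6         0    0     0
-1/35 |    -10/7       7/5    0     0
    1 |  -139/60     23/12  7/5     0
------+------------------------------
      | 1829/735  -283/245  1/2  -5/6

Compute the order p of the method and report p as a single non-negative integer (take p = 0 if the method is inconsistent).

2

b = (1829/735, -283/245, 1/2, -5/6)
c = (0, -7/6, -1/35, 1)
Ac = (0, 0, -49/30, -4097/1800)
Σ b_i: 1829/735·1 + (-283/245)·1 + 1/2·1 + (-5/6)·1 = 1 ✓
b·c: (-283/245)·(-7/6) + 1/2·(-1/35) + (-5/6)·1 = 1/2 ✓
b·c²: (-283/245)·49/36 + 1/2·1/1225 + (-5/6)·1 = -106067/44100 ≠ 1/3 ⇒ order 2.
b·Ac: 1/2·(-49/30) + (-5/6)·(-4097/1800) = 2333/2160 ≠ 1/6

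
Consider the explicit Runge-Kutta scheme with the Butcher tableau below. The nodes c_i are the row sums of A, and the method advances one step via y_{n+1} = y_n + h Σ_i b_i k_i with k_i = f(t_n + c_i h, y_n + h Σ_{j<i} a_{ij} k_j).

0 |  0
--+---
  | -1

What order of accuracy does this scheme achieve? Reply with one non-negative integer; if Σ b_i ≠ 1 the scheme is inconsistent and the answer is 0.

b = (-1)
c = (0)
Σ b_i: (-1)·1 = -1 ≠ 1 ⇒ order 0.

0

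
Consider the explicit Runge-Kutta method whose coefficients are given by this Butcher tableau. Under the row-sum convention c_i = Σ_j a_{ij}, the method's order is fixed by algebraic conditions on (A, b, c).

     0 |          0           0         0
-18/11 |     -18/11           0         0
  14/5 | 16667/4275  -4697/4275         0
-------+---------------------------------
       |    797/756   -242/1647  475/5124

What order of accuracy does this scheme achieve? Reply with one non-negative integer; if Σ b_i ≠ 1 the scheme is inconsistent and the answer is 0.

3

b = (797/756, -242/1647, 475/5124)
c = (0, -18/11, 14/5)
Ac = (0, 0, 854/475)
Σ b_i: 797/756·1 + (-242/1647)·1 + 475/5124·1 = 1 ✓
b·c: (-242/1647)·(-18/11) + 475/5124·14/5 = 1/2 ✓
b·c²: (-242/1647)·324/121 + 475/5124·196/25 = 1/3 ✓
b·Ac: 475/5124·854/475 = 1/6 ✓; 3 stages ⇒ order 3.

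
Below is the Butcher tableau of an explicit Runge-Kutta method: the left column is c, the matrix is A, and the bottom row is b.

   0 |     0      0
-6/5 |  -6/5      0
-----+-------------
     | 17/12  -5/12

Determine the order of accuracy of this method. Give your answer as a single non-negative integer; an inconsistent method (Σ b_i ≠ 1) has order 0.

b = (17/12, -5/12)
c = (0, -6/5)
Σ b_i: 17/12·1 + (-5/12)·1 = 1 ✓
b·c: (-5/12)·(-6/5) = 1/2 ✓; 2 stages ⇒ order 2.

2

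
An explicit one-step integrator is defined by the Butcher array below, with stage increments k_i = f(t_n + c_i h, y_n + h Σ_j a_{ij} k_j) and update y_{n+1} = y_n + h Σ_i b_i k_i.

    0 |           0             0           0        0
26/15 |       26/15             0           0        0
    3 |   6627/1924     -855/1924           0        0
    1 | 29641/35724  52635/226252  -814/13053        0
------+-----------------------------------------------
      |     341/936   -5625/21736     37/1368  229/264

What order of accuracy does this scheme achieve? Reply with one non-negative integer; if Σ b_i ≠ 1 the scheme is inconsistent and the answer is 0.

b = (341/936, -5625/21736, 37/1368, 229/264)
c = (0, 26/15, 3, 1)
Ac = (0, 0, -57/74, 99/458)
Σ b_i: 341/936·1 + (-5625/21736)·1 + 37/1368·1 + 229/264·1 = 1 ✓
b·c: (-5625/21736)·26/15 + 37/1368·3 + 229/264·1 = 1/2 ✓
b·c²: (-5625/21736)·676/225 + 37/1368·9 + 229/264·1 = 1/3 ✓
b·Ac: 37/1368·(-57/74) + 229/264·99/458 = 1/6 ✓
b·c³: (-5625/21736)·17576/3375 + 37/1368·27 + 229/264·1 = 1/4 ✓
b·(c∘Ac): 37/1368·(-171/74) + 229/264·99/458 = 1/8 ✓
b·Ac²: 37/1368·(-247/185) + 229/264·473/3435 = 1/12 ✓
b·A²c: 229/264·11/229 = 1/24 ✓; 4 stages ⇒ order 4.

4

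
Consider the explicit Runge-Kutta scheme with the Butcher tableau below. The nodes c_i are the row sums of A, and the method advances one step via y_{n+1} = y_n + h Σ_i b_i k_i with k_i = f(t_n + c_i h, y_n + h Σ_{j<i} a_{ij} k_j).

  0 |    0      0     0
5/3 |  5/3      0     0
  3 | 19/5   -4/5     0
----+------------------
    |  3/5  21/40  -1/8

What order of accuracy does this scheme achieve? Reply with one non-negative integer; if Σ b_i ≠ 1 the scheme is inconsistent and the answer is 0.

b = (3/5, 21/40, -1/8)
c = (0, 5/3, 3)
Ac = (0, 0, -4/3)
Σ b_i: 3/5·1 + 21/40·1 + (-1/8)·1 = 1 ✓
b·c: 21/40·5/3 + (-1/8)·3 = 1/2 ✓
b·c²: 21/40·25/9 + (-1/8)·9 = 1/3 ✓
b·Ac: (-1/8)·(-4/3) = 1/6 ✓; 3 stages ⇒ order 3.

3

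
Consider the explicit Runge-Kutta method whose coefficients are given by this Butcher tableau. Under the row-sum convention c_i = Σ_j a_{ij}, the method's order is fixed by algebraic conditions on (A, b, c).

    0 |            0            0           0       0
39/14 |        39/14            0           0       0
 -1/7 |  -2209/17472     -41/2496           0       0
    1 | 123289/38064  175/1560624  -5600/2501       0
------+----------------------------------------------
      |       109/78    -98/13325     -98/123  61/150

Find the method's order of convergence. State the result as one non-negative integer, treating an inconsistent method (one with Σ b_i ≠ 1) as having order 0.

4

b = (109/78, -98/13325, -98/123, 61/150)
c = (0, 39/14, -1/7, 1)
Ac = (0, 0, -41/896, 625/1952)
Σ b_i: 109/78·1 + (-98/13325)·1 + (-98/123)·1 + 61/150·1 = 1 ✓
b·c: (-98/13325)·39/14 + (-98/123)·(-1/7) + 61/150·1 = 1/2 ✓
b·c²: (-98/13325)·1521/196 + (-98/123)·1/49 + 61/150·1 = 1/3 ✓
b·Ac: (-98/123)·(-41/896) + 61/150·625/1952 = 1/6 ✓
b·c³: (-98/13325)·59319/2744 + (-98/123)·(-1/343) + 61/150·1 = 1/4 ✓
b·(c∘Ac): (-98/123)·41/6272 + 61/150·625/1952 = 1/8 ✓
b·Ac²: (-98/123)·(-1599/12544) + 61/150·(-175/3904) = 1/12 ✓
b·A²c: 61/150·25/244 = 1/24 ✓; 4 stages ⇒ order 4.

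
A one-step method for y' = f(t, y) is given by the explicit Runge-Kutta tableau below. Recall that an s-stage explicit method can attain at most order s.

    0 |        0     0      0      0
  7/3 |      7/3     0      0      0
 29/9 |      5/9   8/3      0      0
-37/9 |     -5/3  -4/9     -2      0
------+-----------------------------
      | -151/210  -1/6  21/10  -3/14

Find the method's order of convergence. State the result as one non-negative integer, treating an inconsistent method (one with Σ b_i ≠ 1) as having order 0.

1

b = (-151/210, -1/6, 21/10, -3/14)
c = (0, 7/3, 29/9, -37/9)
Ac = (0, 0, 56/9, -202/27)
Σ b_i: (-151/210)·1 + (-1/6)·1 + 21/10·1 + (-3/14)·1 = 1 ✓
b·c: (-1/6)·7/3 + 21/10·29/9 + (-3/14)·(-37/9) = 4573/630 ≠ 1/2 ⇒ order 1.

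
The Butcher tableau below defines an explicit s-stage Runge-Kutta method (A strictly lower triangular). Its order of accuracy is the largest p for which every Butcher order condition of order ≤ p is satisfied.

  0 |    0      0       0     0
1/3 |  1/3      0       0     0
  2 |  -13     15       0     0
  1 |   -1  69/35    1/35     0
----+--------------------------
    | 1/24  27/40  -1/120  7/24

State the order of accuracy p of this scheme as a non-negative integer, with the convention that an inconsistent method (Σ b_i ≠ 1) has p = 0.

4

b = (1/24, 27/40, -1/120, 7/24)
c = (0, 1/3, 2, 1)
Ac = (0, 0, 5, 5/7)
Σ b_i: 1/24·1 + 27/40·1 + (-1/120)·1 + 7/24·1 = 1 ✓
b·c: 27/40·1/3 + (-1/120)·2 + 7/24·1 = 1/2 ✓
b·c²: 27/40·1/9 + (-1/120)·4 + 7/24·1 = 1/3 ✓
b·Ac: (-1/120)·5 + 7/24·5/7 = 1/6 ✓
b·c³: 27/40·1/27 + (-1/120)·8 + 7/24·1 = 1/4 ✓
b·(c∘Ac): (-1/120)·10 + 7/24·5/7 = 1/8 ✓
b·Ac²: (-1/120)·5/3 + 7/24·1/3 = 1/12 ✓
b·A²c: 7/24·1/7 = 1/24 ✓; 4 stages ⇒ order 4.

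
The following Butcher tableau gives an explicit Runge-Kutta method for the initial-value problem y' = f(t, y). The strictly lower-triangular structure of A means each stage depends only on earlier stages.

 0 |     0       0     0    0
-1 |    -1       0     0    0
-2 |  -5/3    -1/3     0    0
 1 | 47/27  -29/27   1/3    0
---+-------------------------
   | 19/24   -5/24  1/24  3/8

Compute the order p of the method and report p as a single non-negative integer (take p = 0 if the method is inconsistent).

b = (19/24, -5/24, 1/24, 3/8)
c = (0, -1, -2, 1)
Ac = (0, 0, 1/3, 11/27)
Σ b_i: 19/24·1 + (-5/24)·1 + 1/24·1 + 3/8·1 = 1 ✓
b·c: (-5/24)·(-1) + 1/24·(-2) + 3/8·1 = 1/2 ✓
b·c²: (-5/24)·1 + 1/24·4 + 3/8·1 = 1/3 ✓
b·Ac: 1/24·1/3 + 3/8·11/27 = 1/6 ✓
b·c³: (-5/24)·(-1) + 1/24·(-8) + 3/8·1 = 1/4 ✓
b·(c∘Ac): 1/24·(-2/3) + 3/8·11/27 = 1/8 ✓
b·Ac²: 1/24·(-1/3) + 3/8·7/27 = 1/12 ✓
b·A²c: 3/8·1/9 = 1/24 ✓; 4 stages ⇒ order 4.

4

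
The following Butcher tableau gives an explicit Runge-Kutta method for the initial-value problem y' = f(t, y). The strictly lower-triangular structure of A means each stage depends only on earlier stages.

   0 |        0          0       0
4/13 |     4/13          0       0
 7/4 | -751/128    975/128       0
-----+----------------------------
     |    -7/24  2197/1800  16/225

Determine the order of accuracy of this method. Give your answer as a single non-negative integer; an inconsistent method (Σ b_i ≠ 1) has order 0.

b = (-7/24, 2197/1800, 16/225)
c = (0, 4/13, 7/4)
Ac = (0, 0, 75/32)
Σ b_i: (-7/24)·1 + 2197/1800·1 + 16/225·1 = 1 ✓
b·c: 2197/1800·4/13 + 16/225·7/4 = 1/2 ✓
b·c²: 2197/1800·16/169 + 16/225·49/16 = 1/3 ✓
b·Ac: 16/225·75/32 = 1/6 ✓; 3 stages ⇒ order 3.

3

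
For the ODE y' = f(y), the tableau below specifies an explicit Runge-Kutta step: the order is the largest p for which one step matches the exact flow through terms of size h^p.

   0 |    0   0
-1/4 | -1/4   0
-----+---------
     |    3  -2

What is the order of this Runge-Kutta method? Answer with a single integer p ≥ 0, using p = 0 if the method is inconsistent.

b = (3, -2)
c = (0, -1/4)
Σ b_i: 3·1 + (-2)·1 = 1 ✓
b·c: (-2)·(-1/4) = 1/2 ✓; 2 stages ⇒ order 2.

2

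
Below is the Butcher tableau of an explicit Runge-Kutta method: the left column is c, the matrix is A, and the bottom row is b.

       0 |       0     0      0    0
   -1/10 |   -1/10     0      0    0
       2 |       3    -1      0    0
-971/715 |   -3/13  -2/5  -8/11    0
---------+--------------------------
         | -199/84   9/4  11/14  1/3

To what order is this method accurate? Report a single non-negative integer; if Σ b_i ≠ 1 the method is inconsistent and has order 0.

1

b = (-199/84, 9/4, 11/14, 1/3)
c = (0, -1/10, 2, -971/715)
Ac = (0, 0, 1/10, -389/275)
Σ b_i: (-199/84)·1 + 9/4·1 + 11/14·1 + 1/3·1 = 1 ✓
b·c: 9/4·(-1/10) + 11/14·2 + 1/3·(-971/715) = 107357/120120 ≠ 1/2 ⇒ order 1.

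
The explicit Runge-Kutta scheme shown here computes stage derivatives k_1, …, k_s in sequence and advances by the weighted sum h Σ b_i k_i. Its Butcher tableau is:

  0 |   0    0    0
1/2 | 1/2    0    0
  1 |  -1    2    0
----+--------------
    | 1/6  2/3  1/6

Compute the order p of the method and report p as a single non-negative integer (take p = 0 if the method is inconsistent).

b = (1/6, 2/3, 1/6)
c = (0, 1/2, 1)
Ac = (0, 0, 1)
Σ b_i: 1/6·1 + 2/3·1 + 1/6·1 = 1 ✓
b·c: 2/3·1/2 + 1/6·1 = 1/2 ✓
b·c²: 2/3·1/4 + 1/6·1 = 1/3 ✓
b·Ac: 1/6·1 = 1/6 ✓; 3 stages ⇒ order 3.

3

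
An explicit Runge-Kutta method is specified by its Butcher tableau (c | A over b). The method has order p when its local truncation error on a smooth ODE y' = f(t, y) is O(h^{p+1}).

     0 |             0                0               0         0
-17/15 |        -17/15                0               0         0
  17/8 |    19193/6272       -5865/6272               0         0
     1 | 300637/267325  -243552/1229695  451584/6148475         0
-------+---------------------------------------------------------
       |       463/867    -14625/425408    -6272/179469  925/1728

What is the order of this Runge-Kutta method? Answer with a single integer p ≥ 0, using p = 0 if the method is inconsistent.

b = (463/867, -14625/425408, -6272/179469, 925/1728)
c = (0, -17/15, 17/8, 1)
Ac = (0, 0, 6647/6272, 352/925)
Σ b_i: 463/867·1 + (-14625/425408)·1 + (-6272/179469)·1 + 925/1728·1 = 1 ✓
b·c: (-14625/425408)·(-17/15) + (-6272/179469)·17/8 + 925/1728·1 = 1/2 ✓
b·c²: (-14625/425408)·289/225 + (-6272/179469)·289/64 + 925/1728·1 = 1/3 ✓
b·Ac: (-6272/179469)·6647/6272 + 925/1728·352/925 = 1/6 ✓
b·c³: (-14625/425408)·(-4913/3375) + (-6272/179469)·4913/512 + 925/1728·1 = 1/4 ✓
b·(c∘Ac): (-6272/179469)·112999/50176 + 925/1728·352/925 = 1/8 ✓
b·Ac²: (-6272/179469)·(-112999/94080) + 925/1728·1072/13875 = 1/12 ✓
b·A²c: 925/1728·72/925 = 1/24 ✓; 4 stages ⇒ order 4.

4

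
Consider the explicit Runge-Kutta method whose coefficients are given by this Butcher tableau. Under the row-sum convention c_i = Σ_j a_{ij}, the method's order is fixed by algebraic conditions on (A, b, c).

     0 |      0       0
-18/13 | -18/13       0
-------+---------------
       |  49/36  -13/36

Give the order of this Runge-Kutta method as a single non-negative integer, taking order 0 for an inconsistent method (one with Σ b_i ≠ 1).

2

b = (49/36, -13/36)
c = (0, -18/13)
Σ b_i: 49/36·1 + (-13/36)·1 = 1 ✓
b·c: (-13/36)·(-18/13) = 1/2 ✓; 2 stages ⇒ order 2.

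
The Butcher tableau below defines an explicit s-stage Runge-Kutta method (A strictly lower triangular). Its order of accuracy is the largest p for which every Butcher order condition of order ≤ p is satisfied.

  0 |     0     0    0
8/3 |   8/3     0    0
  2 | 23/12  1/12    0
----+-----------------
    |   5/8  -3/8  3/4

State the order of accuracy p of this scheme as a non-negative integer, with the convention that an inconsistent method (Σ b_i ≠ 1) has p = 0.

b = (5/8, -3/8, 3/4)
c = (0, 8/3, 2)
Ac = (0, 0, 2/9)
Σ b_i: 5/8·1 + (-3/8)·1 + 3/4·1 = 1 ✓
b·c: (-3/8)·8/3 + 3/4·2 = 1/2 ✓
b·c²: (-3/8)·64/9 + 3/4·4 = 1/3 ✓
b·Ac: 3/4·2/9 = 1/6 ✓; 3 stages ⇒ order 3.

3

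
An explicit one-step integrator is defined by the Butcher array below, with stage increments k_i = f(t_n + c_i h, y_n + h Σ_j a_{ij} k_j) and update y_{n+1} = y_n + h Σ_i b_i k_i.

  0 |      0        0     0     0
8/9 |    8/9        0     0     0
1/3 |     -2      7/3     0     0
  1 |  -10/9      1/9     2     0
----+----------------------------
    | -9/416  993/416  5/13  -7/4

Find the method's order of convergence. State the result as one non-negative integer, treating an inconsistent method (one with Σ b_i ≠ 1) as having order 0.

b = (-9/416, 993/416, 5/13, -7/4)
c = (0, 8/9, 1/3, 1)
Ac = (0, 0, 56/27, 62/81)
Σ b_i: (-9/416)·1 + 993/416·1 + 5/13·1 + (-7/4)·1 = 1 ✓
b·c: 993/416·8/9 + 5/13·1/3 + (-7/4)·1 = 1/2 ✓
b·c²: 993/416·64/81 + 5/13·1/9 + (-7/4)·1 = 251/1404 ≠ 1/3 ⇒ order 2.
b·Ac: 5/13·56/27 + (-7/4)·62/81 = -1141/2106 ≠ 1/6

2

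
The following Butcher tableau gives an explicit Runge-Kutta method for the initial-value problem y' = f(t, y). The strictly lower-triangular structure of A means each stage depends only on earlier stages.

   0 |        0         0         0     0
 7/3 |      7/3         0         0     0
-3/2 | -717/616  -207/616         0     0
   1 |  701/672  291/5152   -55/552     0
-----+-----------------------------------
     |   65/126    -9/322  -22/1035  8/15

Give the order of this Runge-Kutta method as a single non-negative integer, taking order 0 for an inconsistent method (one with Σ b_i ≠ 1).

4

b = (65/126, -9/322, -22/1035, 8/15)
c = (0, 7/3, -3/2, 1)
Ac = (0, 0, -69/88, 9/32)
Σ b_i: 65/126·1 + (-9/322)·1 + (-22/1035)·1 + 8/15·1 = 1 ✓
b·c: (-9/322)·7/3 + (-22/1035)·(-3/2) + 8/15·1 = 1/2 ✓
b·c²: (-9/322)·49/9 + (-22/1035)·9/4 + 8/15·1 = 1/3 ✓
b·Ac: (-22/1035)·(-69/88) + 8/15·9/32 = 1/6 ✓
b·c³: (-9/322)·343/27 + (-22/1035)·(-27/8) + 8/15·1 = 1/4 ✓
b·(c∘Ac): (-22/1035)·207/176 + 8/15·9/32 = 1/8 ✓
b·Ac²: (-22/1035)·(-161/88) + 8/15·1/12 = 1/12 ✓
b·A²c: 8/15·5/64 = 1/24 ✓; 4 stages ⇒ order 4.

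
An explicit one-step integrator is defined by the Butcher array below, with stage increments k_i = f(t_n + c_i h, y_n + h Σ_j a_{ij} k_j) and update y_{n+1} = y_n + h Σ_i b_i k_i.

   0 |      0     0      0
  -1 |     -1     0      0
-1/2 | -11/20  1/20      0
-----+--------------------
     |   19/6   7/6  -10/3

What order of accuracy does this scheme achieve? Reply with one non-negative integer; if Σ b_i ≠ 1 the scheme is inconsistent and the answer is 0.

b = (19/6, 7/6, -10/3)
c = (0, -1, -1/2)
Ac = (0, 0, -1/20)
Σ b_i: 19/6·1 + 7/6·1 + (-10/3)·1 = 1 ✓
b·c: 7/6·(-1) + (-10/3)·(-1/2) = 1/2 ✓
b·c²: 7/6·1 + (-10/3)·1/4 = 1/3 ✓
b·Ac: (-10/3)·(-1/20) = 1/6 ✓; 3 stages ⇒ order 3.

3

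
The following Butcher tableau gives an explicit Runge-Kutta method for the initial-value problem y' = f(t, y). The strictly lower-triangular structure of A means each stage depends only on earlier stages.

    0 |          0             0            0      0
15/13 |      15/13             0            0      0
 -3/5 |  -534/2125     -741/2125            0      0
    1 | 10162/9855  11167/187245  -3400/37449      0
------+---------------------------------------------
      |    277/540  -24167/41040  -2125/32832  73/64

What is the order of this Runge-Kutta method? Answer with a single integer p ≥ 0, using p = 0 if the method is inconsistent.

4

b = (277/540, -24167/41040, -2125/32832, 73/64)
c = (0, 15/13, -3/5, 1)
Ac = (0, 0, -171/425, 9/73)
Σ b_i: 277/540·1 + (-24167/41040)·1 + (-2125/32832)·1 + 73/64·1 = 1 ✓
b·c: (-24167/41040)·15/13 + (-2125/32832)·(-3/5) + 73/64·1 = 1/2 ✓
b·c²: (-24167/41040)·225/169 + (-2125/32832)·9/25 + 73/64·1 = 1/3 ✓
b·Ac: (-2125/32832)·(-171/425) + 73/64·9/73 = 1/6 ✓
b·c³: (-24167/41040)·3375/2197 + (-2125/32832)·(-27/125) + 73/64·1 = 1/4 ✓
b·(c∘Ac): (-2125/32832)·513/2125 + 73/64·9/73 = 1/8 ✓
b·Ac²: (-2125/32832)·(-513/1105) + 73/64·133/2847 = 1/12 ✓
b·A²c: 73/64·8/219 = 1/24 ✓; 4 stages ⇒ order 4.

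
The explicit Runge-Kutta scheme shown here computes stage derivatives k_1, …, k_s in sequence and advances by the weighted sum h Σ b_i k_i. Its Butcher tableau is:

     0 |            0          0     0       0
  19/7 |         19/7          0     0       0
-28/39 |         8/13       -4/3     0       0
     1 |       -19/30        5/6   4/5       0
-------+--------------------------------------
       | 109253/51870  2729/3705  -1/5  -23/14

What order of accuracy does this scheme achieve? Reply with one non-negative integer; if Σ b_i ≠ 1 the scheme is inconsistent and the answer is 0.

2

b = (109253/51870, 2729/3705, -1/5, -23/14)
c = (0, 19/7, -28/39, 1)
Ac = (0, 0, -76/21, 4607/2730)
Σ b_i: 109253/51870·1 + 2729/3705·1 + (-1/5)·1 + (-23/14)·1 = 1 ✓
b·c: 2729/3705·19/7 + (-1/5)·(-28/39) + (-23/14)·1 = 1/2 ✓
b·c²: 2729/3705·361/49 + (-1/5)·784/1521 + (-23/14)·1 = 2743141/745290 ≠ 1/3 ⇒ order 2.
b·Ac: (-1/5)·(-76/21) + (-23/14)·4607/2730 = -26099/12740 ≠ 1/6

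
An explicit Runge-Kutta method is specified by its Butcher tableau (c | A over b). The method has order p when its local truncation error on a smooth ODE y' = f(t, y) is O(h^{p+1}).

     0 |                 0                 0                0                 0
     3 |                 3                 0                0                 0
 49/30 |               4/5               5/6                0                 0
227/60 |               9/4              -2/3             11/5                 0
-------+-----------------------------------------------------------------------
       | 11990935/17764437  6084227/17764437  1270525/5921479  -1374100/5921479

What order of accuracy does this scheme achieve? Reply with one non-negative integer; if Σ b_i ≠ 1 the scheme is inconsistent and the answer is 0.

b = (11990935/17764437, 6084227/17764437, 1270525/5921479, -1374100/5921479)
c = (0, 3, 49/30, 227/60)
Ac = (0, 0, 5/2, 239/150)
Σ b_i: 11990935/17764437·1 + 6084227/17764437·1 + 1270525/5921479·1 + (-1374100/5921479)·1 = 1 ✓
b·c: 6084227/17764437·3 + 1270525/5921479·49/30 + (-1374100/5921479)·227/60 = 1/2 ✓
b·c²: 6084227/17764437·9 + 1270525/5921479·2401/900 + (-1374100/5921479)·51529/3600 = 1/3 ✓
b·Ac: 1270525/5921479·5/2 + (-1374100/5921479)·239/150 = 1/6 ✓
b·c³: 6084227/17764437·27 + 1270525/5921479·117649/27000 + (-1374100/5921479)·11697083/216000 = -2032944331/852692976 ≠ 1/4 ⇒ order 3.
b·(c∘Ac): 1270525/5921479·49/12 + (-1374100/5921479)·54253/9000 = -557145071/1065866220 ≠ 1/8
b·Ac²: 1270525/5921479·15/2 + (-1374100/5921479)·(-589/4500) = 873791273/532933110 ≠ 1/12
b·A²c: (-1374100/5921479)·11/2 = -7557550/5921479 ≠ 1/24

3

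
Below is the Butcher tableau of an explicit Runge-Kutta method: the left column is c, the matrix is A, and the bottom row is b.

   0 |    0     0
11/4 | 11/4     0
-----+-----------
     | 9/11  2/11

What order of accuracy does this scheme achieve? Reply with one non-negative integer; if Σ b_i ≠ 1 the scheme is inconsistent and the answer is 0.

b = (9/11, 2/11)
c = (0, 11/4)
Σ b_i: 9/11·1 + 2/11·1 = 1 ✓
b·c: 2/11·11/4 = 1/2 ✓; 2 stages ⇒ order 2.

2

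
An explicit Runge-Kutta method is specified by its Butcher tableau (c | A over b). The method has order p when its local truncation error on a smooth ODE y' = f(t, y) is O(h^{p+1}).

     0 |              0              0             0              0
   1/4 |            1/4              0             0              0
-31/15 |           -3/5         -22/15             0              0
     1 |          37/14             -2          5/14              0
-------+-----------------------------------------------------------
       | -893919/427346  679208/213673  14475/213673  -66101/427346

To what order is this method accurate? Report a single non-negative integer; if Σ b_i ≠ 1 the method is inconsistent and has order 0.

3

b = (-893919/427346, 679208/213673, 14475/213673, -66101/427346)
c = (0, 1/4, -31/15, 1)
Ac = (0, 0, -11/30, -26/21)
Σ b_i: (-893919/427346)·1 + 679208/213673·1 + 14475/213673·1 + (-66101/427346)·1 = 1 ✓
b·c: 679208/213673·1/4 + 14475/213673·(-31/15) + (-66101/427346)·1 = 1/2 ✓
b·c²: 679208/213673·1/16 + 14475/213673·961/225 + (-66101/427346)·1 = 1/3 ✓
b·Ac: 14475/213673·(-11/30) + (-66101/427346)·(-26/21) = 1/6 ✓
b·c³: 679208/213673·1/64 + 14475/213673·(-29791/3375) + (-66101/427346)·1 = -54074939/76922280 ≠ 1/4 ⇒ order 3.
b·(c∘Ac): 14475/213673·341/450 + (-66101/427346)·(-26/21) = 103777/427346 ≠ 1/8
b·Ac²: 14475/213673·(-11/120) + (-66101/427346)·3529/2520 = -34279697/153844560 ≠ 1/12
b·A²c: (-66101/427346)·(-11/84) = 103873/5128152 ≠ 1/24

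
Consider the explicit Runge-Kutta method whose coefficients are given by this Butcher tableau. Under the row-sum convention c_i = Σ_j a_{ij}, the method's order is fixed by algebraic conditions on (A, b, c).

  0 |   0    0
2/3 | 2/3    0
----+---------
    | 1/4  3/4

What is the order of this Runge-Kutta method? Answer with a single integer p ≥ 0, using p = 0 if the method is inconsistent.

b = (1/4, 3/4)
c = (0, 2/3)
Σ b_i: 1/4·1 + 3/4·1 = 1 ✓
b·c: 3/4·2/3 = 1/2 ✓; 2 stages ⇒ order 2.

2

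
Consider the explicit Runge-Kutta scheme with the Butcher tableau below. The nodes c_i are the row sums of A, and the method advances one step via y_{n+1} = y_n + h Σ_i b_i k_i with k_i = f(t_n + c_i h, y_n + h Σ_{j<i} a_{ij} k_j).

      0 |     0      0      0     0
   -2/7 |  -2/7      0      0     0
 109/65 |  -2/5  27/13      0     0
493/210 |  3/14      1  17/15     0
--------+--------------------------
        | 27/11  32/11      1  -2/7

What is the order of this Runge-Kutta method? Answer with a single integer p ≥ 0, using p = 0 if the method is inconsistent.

0

b = (27/11, 32/11, 1, -2/7)
c = (0, -2/7, 109/65, 493/210)
Ac = (0, 0, -54/91, 11021/6825)
Σ b_i: 27/11·1 + 32/11·1 + 1·1 + (-2/7)·1 = 468/77 ≠ 1 ⇒ order 0.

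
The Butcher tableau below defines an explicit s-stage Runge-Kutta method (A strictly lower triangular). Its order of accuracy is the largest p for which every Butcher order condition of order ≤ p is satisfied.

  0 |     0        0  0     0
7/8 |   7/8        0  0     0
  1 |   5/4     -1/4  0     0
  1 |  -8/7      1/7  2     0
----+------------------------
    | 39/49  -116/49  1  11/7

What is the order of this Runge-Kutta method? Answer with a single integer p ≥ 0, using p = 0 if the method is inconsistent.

b = (39/49, -116/49, 1, 11/7)
c = (0, 7/8, 1, 1)
Ac = (0, 0, -7/32, 17/8)
Σ b_i: 39/49·1 + (-116/49)·1 + 1·1 + 11/7·1 = 1 ✓
b·c: (-116/49)·7/8 + 1·1 + 11/7·1 = 1/2 ✓
b·c²: (-116/49)·49/64 + 1·1 + 11/7·1 = 85/112 ≠ 1/3 ⇒ order 2.
b·Ac: 1·(-7/32) + 11/7·17/8 = 699/224 ≠ 1/6

2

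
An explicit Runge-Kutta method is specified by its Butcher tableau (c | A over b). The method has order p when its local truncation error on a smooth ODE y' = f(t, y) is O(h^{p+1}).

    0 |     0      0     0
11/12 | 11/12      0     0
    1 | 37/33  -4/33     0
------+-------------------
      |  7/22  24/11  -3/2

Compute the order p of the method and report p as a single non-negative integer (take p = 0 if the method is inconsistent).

b = (7/22, 24/11, -3/2)
c = (0, 11/12, 1)
Ac = (0, 0, -1/9)
Σ b_i: 7/22·1 + 24/11·1 + (-3/2)·1 = 1 ✓
b·c: 24/11·11/12 + (-3/2)·1 = 1/2 ✓
b·c²: 24/11·121/144 + (-3/2)·1 = 1/3 ✓
b·Ac: (-3/2)·(-1/9) = 1/6 ✓; 3 stages ⇒ order 3.

3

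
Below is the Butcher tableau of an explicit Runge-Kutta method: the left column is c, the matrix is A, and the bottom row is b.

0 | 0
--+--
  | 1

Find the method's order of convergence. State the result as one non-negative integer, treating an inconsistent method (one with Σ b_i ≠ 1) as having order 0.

b = (1)
c = (0)
Σ b_i: 1·1 = 1 ✓; 1 stage ⇒ order 1.

1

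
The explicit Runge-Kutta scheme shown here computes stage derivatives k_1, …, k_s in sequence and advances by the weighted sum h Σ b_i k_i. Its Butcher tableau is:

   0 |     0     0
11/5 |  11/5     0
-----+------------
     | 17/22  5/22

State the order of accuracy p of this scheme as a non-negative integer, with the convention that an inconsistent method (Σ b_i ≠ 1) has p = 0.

2

b = (17/22, 5/22)
c = (0, 11/5)
Σ b_i: 17/22·1 + 5/22·1 = 1 ✓
b·c: 5/22·11/5 = 1/2 ✓; 2 stages ⇒ order 2.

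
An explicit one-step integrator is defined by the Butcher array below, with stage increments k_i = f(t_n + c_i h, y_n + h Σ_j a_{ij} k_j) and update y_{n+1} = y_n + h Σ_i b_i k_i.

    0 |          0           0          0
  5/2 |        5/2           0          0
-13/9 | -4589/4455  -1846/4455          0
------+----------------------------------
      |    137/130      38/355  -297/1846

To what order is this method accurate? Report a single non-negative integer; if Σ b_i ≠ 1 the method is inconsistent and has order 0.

b = (137/130, 38/355, -297/1846)
c = (0, 5/2, -13/9)
Ac = (0, 0, -923/891)
Σ b_i: 137/130·1 + 38/355·1 + (-297/1846)·1 = 1 ✓
b·c: 38/355·5/2 + (-297/1846)·(-13/9) = 1/2 ✓
b·c²: 38/355·25/4 + (-297/1846)·169/81 = 1/3 ✓
b·Ac: (-297/1846)·(-923/891) = 1/6 ✓; 3 stages ⇒ order 3.

3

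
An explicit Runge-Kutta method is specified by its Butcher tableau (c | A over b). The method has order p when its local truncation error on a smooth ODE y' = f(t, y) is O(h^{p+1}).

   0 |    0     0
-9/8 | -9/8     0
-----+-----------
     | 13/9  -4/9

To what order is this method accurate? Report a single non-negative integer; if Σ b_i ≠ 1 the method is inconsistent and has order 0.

2

b = (13/9, -4/9)
c = (0, -9/8)
Σ b_i: 13/9·1 + (-4/9)·1 = 1 ✓
b·c: (-4/9)·(-9/8) = 1/2 ✓; 2 stages ⇒ order 2.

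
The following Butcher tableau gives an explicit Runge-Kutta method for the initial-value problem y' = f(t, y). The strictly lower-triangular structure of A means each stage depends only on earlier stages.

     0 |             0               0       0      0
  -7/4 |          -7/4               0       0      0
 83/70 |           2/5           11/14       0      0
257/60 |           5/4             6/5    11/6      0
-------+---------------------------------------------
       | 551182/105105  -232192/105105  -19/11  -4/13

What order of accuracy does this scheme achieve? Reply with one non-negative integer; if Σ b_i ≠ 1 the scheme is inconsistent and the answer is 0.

b = (551182/105105, -232192/105105, -19/11, -4/13)
c = (0, -7/4, 83/70, 257/60)
Ac = (0, 0, -11/8, 31/420)
Σ b_i: 551182/105105·1 + (-232192/105105)·1 + (-19/11)·1 + (-4/13)·1 = 1 ✓
b·c: (-232192/105105)·(-7/4) + (-19/11)·83/70 + (-4/13)·257/60 = 1/2 ✓
b·c²: (-232192/105105)·49/16 + (-19/11)·6889/4900 + (-4/13)·66049/3600 = -46789969/3153150 ≠ 1/3 ⇒ order 2.
b·Ac: (-19/11)·(-11/8) + (-4/13)·31/420 = 25687/10920 ≠ 1/6

2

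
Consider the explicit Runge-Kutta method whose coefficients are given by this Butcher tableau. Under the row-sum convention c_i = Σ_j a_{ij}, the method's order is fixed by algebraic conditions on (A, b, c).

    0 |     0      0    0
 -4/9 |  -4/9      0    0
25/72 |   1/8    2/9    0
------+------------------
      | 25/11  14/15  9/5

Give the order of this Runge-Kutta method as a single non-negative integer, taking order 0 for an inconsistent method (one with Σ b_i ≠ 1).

0

b = (25/11, 14/15, 9/5)
c = (0, -4/9, 25/72)
Ac = (0, 0, -8/81)
Σ b_i: 25/11·1 + 14/15·1 + 9/5·1 = 826/165 ≠ 1 ⇒ order 0.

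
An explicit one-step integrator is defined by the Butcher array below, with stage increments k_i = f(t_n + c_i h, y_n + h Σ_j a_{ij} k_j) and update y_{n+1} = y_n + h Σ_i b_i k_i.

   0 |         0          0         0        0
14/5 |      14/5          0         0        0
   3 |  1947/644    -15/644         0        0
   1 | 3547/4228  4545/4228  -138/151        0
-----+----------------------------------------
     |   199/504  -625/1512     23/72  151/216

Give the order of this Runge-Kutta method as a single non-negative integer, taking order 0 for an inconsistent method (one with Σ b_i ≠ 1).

4

b = (199/504, -625/1512, 23/72, 151/216)
c = (0, 14/5, 3, 1)
Ac = (0, 0, -3/46, 81/302)
Σ b_i: 199/504·1 + (-625/1512)·1 + 23/72·1 + 151/216·1 = 1 ✓
b·c: (-625/1512)·14/5 + 23/72·3 + 151/216·1 = 1/2 ✓
b·c²: (-625/1512)·196/25 + 23/72·9 + 151/216·1 = 1/3 ✓
b·Ac: 23/72·(-3/46) + 151/216·81/302 = 1/6 ✓
b·c³: (-625/1512)·2744/125 + 23/72·27 + 151/216·1 = 1/4 ✓
b·(c∘Ac): 23/72·(-9/46) + 151/216·81/302 = 1/8 ✓
b·Ac²: 23/72·(-21/115) + 151/216·153/755 = 1/12 ✓
b·A²c: 151/216·9/151 = 1/24 ✓; 4 stages ⇒ order 4.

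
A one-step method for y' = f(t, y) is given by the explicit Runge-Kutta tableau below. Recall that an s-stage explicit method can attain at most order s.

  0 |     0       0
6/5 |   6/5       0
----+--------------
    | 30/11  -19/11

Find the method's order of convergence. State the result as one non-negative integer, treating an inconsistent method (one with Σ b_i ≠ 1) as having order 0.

1

b = (30/11, -19/11)
c = (0, 6/5)
Σ b_i: 30/11·1 + (-19/11)·1 = 1 ✓
b·c: (-19/11)·6/5 = -114/55 ≠ 1/2 ⇒ order 1.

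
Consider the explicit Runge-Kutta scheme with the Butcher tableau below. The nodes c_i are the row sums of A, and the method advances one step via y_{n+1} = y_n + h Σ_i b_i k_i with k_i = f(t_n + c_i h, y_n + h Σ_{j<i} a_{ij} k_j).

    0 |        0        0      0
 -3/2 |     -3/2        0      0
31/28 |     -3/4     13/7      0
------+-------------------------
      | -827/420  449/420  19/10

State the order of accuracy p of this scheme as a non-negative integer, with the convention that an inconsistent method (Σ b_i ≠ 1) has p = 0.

2

b = (-827/420, 449/420, 19/10)
c = (0, -3/2, 31/28)
Ac = (0, 0, -39/14)
Σ b_i: (-827/420)·1 + 449/420·1 + 19/10·1 = 1 ✓
b·c: 449/420·(-3/2) + 19/10·31/28 = 1/2 ✓
b·c²: 449/420·9/4 + 19/10·961/784 = 37117/7840 ≠ 1/3 ⇒ order 2.
b·Ac: 19/10·(-39/14) = -741/140 ≠ 1/6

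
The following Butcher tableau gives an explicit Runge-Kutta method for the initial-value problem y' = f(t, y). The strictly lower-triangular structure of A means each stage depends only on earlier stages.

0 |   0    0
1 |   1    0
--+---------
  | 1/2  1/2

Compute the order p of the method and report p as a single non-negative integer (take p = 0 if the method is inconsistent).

2

b = (1/2, 1/2)
c = (0, 1)
Σ b_i: 1/2·1 + 1/2·1 = 1 ✓
b·c: 1/2·1 = 1/2 ✓; 2 stages ⇒ order 2.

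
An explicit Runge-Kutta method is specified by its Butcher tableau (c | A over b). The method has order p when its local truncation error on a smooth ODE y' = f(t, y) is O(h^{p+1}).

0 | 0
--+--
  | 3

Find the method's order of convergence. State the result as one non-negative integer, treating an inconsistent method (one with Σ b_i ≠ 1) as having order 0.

b = (3)
c = (0)
Σ b_i: 3·1 = 3 ≠ 1 ⇒ order 0.

0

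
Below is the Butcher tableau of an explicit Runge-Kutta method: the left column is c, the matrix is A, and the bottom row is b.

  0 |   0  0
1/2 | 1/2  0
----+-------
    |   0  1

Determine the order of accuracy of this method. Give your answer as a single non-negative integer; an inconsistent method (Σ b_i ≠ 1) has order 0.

2

b = (0, 1)
c = (0, 1/2)
Σ b_i: 1·1 = 1 ✓
b·c: 1·1/2 = 1/2 ✓; 2 stages ⇒ order 2.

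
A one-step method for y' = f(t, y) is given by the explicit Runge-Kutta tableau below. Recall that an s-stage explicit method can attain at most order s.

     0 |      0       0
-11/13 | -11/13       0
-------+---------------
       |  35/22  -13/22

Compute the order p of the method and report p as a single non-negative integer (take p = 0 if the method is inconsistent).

2

b = (35/22, -13/22)
c = (0, -11/13)
Σ b_i: 35/22·1 + (-13/22)·1 = 1 ✓
b·c: (-13/22)·(-11/13) = 1/2 ✓; 2 stages ⇒ order 2.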